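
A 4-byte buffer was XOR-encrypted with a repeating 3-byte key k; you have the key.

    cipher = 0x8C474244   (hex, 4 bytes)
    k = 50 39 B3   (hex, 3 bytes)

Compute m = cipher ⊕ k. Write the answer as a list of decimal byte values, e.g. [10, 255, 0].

The 3-byte key repeats, so the effective keystream is 50 39 b3 50.
byte 0: 8c ⊕ 50 = dc
byte 1: 47 ⊕ 39 = 7e
byte 2: 42 ⊕ b3 = f1
byte 3: 44 ⊕ 50 = 14

[220, 126, 241, 20]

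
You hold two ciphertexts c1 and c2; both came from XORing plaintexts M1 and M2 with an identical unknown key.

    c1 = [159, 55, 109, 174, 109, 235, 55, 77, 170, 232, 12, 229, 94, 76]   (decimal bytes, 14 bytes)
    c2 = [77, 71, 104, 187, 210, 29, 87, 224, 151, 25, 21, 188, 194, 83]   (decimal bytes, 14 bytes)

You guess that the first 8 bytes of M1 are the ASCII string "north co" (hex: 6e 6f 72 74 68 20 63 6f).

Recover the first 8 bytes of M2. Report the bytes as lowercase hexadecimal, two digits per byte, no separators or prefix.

First, c1 ⊕ c2 = (M1 ⊕ K) ⊕ (M2 ⊕ K) = M1 ⊕ M2, so the key drops out. Then M2 = (M1 ⊕ M2) ⊕ M1 over the first 8 bytes.
byte 0: (9f ⊕ 4d) ⊕ 6e = d2 ⊕ 6e = bc
byte 1: (37 ⊕ 47) ⊕ 6f = 70 ⊕ 6f = 1f
byte 2: (6d ⊕ 68) ⊕ 72 = 05 ⊕ 72 = 77
byte 3: (ae ⊕ bb) ⊕ 74 = 15 ⊕ 74 = 61
byte 4: (6d ⊕ d2) ⊕ 68 = bf ⊕ 68 = d7
byte 5: (eb ⊕ 1d) ⊕ 20 = f6 ⊕ 20 = d6
byte 6: (37 ⊕ 57) ⊕ 63 = 60 ⊕ 63 = 03
byte 7: (4d ⊕ e0) ⊕ 6f = ad ⊕ 6f = c2

bc1f7761d7d603c2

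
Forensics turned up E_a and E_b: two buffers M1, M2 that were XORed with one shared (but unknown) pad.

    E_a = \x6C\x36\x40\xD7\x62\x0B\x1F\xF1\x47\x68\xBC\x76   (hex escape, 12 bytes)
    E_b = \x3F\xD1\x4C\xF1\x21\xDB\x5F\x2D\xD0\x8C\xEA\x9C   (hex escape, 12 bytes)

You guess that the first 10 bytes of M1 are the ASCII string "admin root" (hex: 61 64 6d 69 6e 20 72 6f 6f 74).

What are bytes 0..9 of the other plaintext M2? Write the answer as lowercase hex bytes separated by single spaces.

32 83 61 4f 2d f0 32 b3 f8 90

First, E_a ⊕ E_b = (M1 ⊕ K) ⊕ (M2 ⊕ K) = M1 ⊕ M2, so the key drops out. Then M2 = (M1 ⊕ M2) ⊕ M1 over the first 10 bytes.
byte 0: (6c ⊕ 3f) ⊕ 61 = 53 ⊕ 61 = 32
byte 1: (36 ⊕ d1) ⊕ 64 = e7 ⊕ 64 = 83
byte 2: (40 ⊕ 4c) ⊕ 6d = 0c ⊕ 6d = 61
byte 3: (d7 ⊕ f1) ⊕ 69 = 26 ⊕ 69 = 4f
byte 4: (62 ⊕ 21) ⊕ 6e = 43 ⊕ 6e = 2d
byte 5: (0b ⊕ db) ⊕ 20 = d0 ⊕ 20 = f0
byte 6: (1f ⊕ 5f) ⊕ 72 = 40 ⊕ 72 = 32
byte 7: (f1 ⊕ 2d) ⊕ 6f = dc ⊕ 6f = b3
byte 8: (47 ⊕ d0) ⊕ 6f = 97 ⊕ 6f = f8
byte 9: (68 ⊕ 8c) ⊕ 74 = e4 ⊕ 74 = 90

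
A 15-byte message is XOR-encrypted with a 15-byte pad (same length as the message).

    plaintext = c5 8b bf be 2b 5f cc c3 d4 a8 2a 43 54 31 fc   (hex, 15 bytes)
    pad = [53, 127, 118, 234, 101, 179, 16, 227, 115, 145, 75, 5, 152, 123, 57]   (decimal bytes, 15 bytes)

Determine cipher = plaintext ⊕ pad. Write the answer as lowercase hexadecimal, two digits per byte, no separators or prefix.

byte 0: c5 ^ 35 = f0
byte 1: 8b ^ 7f = f4
byte 2: bf ^ 76 = c9
byte 3: be ^ ea = 54
byte 4: 2b ^ 65 = 4e
byte 5: 5f ^ b3 = ec
byte 6: cc ^ 10 = dc
byte 7: c3 ^ e3 = 20
byte 8: d4 ^ 73 = a7
byte 9: a8 ^ 91 = 39
byte 10: 2a ^ 4b = 61
byte 11: 43 ^ 05 = 46
byte 12: 54 ^ 98 = cc
byte 13: 31 ^ 7b = 4a
byte 14: fc ^ 39 = c5

f0f4c9544eecdc20a7396146cc4ac5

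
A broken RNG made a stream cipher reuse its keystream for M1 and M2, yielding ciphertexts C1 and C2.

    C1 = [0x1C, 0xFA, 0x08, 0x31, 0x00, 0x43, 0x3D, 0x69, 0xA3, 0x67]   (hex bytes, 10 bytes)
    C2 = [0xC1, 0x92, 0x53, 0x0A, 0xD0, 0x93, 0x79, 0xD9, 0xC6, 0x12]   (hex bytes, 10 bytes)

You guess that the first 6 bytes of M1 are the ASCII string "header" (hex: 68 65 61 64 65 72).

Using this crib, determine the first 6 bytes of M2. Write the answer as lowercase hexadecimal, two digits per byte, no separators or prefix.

First, C1 ⊕ C2 = (M1 ⊕ K) ⊕ (M2 ⊕ K) = M1 ⊕ M2, so the key drops out. Then M2 = (M1 ⊕ M2) ⊕ M1 over the first 6 bytes.
byte 0: (1c ^ c1) ^ 68 = dd ^ 68 = b5
byte 1: (fa ^ 92) ^ 65 = 68 ^ 65 = 0d
byte 2: (08 ^ 53) ^ 61 = 5b ^ 61 = 3a
byte 3: (31 ^ 0a) ^ 64 = 3b ^ 64 = 5f
byte 4: (00 ^ d0) ^ 65 = d0 ^ 65 = b5
byte 5: (43 ^ 93) ^ 72 = d0 ^ 72 = a2

b50d3a5fb5a2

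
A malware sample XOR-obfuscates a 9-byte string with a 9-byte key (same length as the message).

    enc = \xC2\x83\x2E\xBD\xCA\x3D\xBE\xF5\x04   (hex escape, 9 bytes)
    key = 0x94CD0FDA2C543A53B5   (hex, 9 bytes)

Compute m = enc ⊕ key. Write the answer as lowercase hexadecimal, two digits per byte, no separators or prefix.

c2 XOR 94 = 56
83 XOR cd = 4e
2e XOR 0f = 21
bd XOR da = 67
ca XOR 2c = e6
3d XOR 54 = 69
be XOR 3a = 84
f5 XOR 53 = a6
04 XOR b5 = b1

564e2167e66984a6b1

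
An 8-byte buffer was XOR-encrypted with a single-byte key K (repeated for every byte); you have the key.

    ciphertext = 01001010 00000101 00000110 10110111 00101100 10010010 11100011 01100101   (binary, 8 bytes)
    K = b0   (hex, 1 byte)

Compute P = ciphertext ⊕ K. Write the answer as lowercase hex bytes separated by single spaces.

fa b5 b6 07 9c 22 53 d5

The 1-byte key repeats, so the effective keystream is b0 b0 b0 b0 b0 b0 b0 b0.
byte 0: 01001010 ^ 10110000 = 11111010
byte 1: 00000101 ^ 10110000 = 10110101
byte 2: 00000110 ^ 10110000 = 10110110
byte 3: 10110111 ^ 10110000 = 00000111
byte 4: 00101100 ^ 10110000 = 10011100
byte 5: 10010010 ^ 10110000 = 00100010
byte 6: 11100011 ^ 10110000 = 01010011
byte 7: 01100101 ^ 10110000 = 11010101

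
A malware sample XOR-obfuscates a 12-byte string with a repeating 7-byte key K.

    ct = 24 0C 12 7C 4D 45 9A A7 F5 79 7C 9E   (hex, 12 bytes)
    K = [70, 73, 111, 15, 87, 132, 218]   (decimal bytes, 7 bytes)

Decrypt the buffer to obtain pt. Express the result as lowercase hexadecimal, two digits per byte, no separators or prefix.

The 7-byte key repeats, so the effective keystream is 46 49 6f 0f 57 84 da 46 49 6f 0f 57.
byte 0: 24 ^ 46 = 62
byte 1: 0c ^ 49 = 45
byte 2: 12 ^ 6f = 7d
byte 3: 7c ^ 0f = 73
byte 4: 4d ^ 57 = 1a
byte 5: 45 ^ 84 = c1
byte 6: 9a ^ da = 40
byte 7: a7 ^ 46 = e1
byte 8: f5 ^ 49 = bc
byte 9: 79 ^ 6f = 16
byte 10: 7c ^ 0f = 73
byte 11: 9e ^ 57 = c9

62457d731ac140e1bc1673c9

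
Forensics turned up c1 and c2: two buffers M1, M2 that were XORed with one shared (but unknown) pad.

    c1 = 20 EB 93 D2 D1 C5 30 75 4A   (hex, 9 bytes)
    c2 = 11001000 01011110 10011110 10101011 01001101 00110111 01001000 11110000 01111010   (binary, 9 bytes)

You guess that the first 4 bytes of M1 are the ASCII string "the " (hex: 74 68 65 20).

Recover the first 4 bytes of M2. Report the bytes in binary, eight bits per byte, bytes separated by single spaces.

10011100 11011101 01101000 01011001

First, c1 ⊕ c2 = (M1 ⊕ K) ⊕ (M2 ⊕ K) = M1 ⊕ M2, so the key drops out. Then M2 = (M1 ⊕ M2) ⊕ M1 over the first 4 bytes.
byte 0: (20 XOR c8) XOR 74 = e8 XOR 74 = 9c
byte 1: (eb XOR 5e) XOR 68 = b5 XOR 68 = dd
byte 2: (93 XOR 9e) XOR 65 = 0d XOR 65 = 68
byte 3: (d2 XOR ab) XOR 20 = 79 XOR 20 = 59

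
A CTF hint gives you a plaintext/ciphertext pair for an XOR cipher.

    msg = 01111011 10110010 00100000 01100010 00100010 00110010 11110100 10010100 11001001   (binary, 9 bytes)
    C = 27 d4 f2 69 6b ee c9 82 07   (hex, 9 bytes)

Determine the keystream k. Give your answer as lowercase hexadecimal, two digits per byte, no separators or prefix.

Since C = msg ⊕ k, XORing both sides with msg gives k = msg ⊕ C.
byte 0: 7b xor 27 = 5c
byte 1: b2 xor d4 = 66
byte 2: 20 xor f2 = d2
byte 3: 62 xor 69 = 0b
byte 4: 22 xor 6b = 49
byte 5: 32 xor ee = dc
byte 6: f4 xor c9 = 3d
byte 7: 94 xor 82 = 16
byte 8: c9 xor 07 = ce

5c66d20b49dc3d16ce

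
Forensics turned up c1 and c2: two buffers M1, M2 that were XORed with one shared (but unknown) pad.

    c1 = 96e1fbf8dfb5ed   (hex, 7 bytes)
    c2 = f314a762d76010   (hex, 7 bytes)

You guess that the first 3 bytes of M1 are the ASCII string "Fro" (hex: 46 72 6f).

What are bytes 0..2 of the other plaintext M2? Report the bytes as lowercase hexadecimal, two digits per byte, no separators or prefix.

238733

First, c1 ⊕ c2 = (M1 ⊕ K) ⊕ (M2 ⊕ K) = M1 ⊕ M2, so the key drops out. Then M2 = (M1 ⊕ M2) ⊕ M1 over the first 3 bytes.
byte 0: (96 XOR f3) XOR 46 = 65 XOR 46 = 23
byte 1: (e1 XOR 14) XOR 72 = f5 XOR 72 = 87
byte 2: (fb XOR a7) XOR 6f = 5c XOR 6f = 33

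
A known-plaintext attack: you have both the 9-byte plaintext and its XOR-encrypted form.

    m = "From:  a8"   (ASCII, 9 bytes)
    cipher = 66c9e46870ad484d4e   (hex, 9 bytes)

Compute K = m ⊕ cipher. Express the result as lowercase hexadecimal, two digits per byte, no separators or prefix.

Since cipher = m ⊕ K, XORing both sides with m gives K = m ⊕ cipher.
46 xor 66 = 20
72 xor c9 = bb
6f xor e4 = 8b
6d xor 68 = 05
3a xor 70 = 4a
20 xor ad = 8d
20 xor 48 = 68
61 xor 4d = 2c
38 xor 4e = 76

20bb8b054a8d682c76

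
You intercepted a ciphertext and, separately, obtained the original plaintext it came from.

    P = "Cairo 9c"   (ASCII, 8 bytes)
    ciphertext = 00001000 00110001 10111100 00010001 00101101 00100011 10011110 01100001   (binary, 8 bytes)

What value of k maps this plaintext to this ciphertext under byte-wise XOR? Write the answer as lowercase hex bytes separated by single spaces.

Since ciphertext = P ⊕ k, XORing both sides with P gives k = P ⊕ ciphertext.
01000011 xor 00001000 = 01001011
01100001 xor 00110001 = 01010000
01101001 xor 10111100 = 11010101
01110010 xor 00010001 = 01100011
01101111 xor 00101101 = 01000010
00100000 xor 00100011 = 00000011
00111001 xor 10011110 = 10100111
01100011 xor 01100001 = 00000010

4b 50 d5 63 42 03 a7 02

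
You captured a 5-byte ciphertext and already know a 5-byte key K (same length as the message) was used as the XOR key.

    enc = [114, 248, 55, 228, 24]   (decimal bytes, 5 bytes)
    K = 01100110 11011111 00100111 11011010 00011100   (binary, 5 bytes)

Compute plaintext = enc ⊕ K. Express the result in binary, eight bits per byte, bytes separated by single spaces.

XOR is its own inverse, so applying the key byte-wise gives the result directly.
byte 0: 114 xor 102 =  20
byte 1: 248 xor 223 =  39
byte 2:  55 xor  39 =  16
byte 3: 228 xor 218 =  62
byte 4:  24 xor  28 =   4

00010100 00100111 00010000 00111110 00000100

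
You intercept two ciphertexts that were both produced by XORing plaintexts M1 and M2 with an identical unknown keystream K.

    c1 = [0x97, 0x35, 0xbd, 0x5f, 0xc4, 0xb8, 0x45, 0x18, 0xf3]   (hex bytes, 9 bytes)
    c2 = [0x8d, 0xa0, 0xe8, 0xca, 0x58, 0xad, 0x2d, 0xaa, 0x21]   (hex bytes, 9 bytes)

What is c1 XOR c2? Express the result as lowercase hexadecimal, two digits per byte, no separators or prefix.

1a9555959c1568b2d2

c1 ⊕ c2 = (M1 ⊕ K) ⊕ (M2 ⊕ K) = M1 ⊕ M2 — the shared key cancels under XOR.
97 XOR 8d = 1a
35 XOR a0 = 95
bd XOR e8 = 55
5f XOR ca = 95
c4 XOR 58 = 9c
b8 XOR ad = 15
45 XOR 2d = 68
18 XOR aa = b2
f3 XOR 21 = d2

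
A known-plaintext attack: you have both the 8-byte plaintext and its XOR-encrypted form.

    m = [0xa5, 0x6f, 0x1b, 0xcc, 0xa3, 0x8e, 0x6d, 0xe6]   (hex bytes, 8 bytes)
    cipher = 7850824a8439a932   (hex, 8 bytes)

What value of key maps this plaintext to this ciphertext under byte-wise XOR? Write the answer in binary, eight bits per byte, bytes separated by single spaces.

11011101 00111111 10011001 10000110 00100111 10110111 11000100 11010100

Since cipher = m ⊕ key, XORing both sides with m gives key = m ⊕ cipher.
10100101 XOR 01111000 = 11011101
01101111 XOR 01010000 = 00111111
00011011 XOR 10000010 = 10011001
11001100 XOR 01001010 = 10000110
10100011 XOR 10000100 = 00100111
10001110 XOR 00111001 = 10110111
01101101 XOR 10101001 = 11000100
11100110 XOR 00110010 = 11010100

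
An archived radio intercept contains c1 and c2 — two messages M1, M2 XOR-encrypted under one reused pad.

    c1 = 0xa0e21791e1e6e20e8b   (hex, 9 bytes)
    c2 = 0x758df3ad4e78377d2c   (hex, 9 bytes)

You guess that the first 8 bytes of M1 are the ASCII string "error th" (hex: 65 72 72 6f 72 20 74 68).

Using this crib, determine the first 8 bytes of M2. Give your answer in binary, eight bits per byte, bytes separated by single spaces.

10110000 00011101 10010110 01010011 11011101 10111110 10100001 00011011

First, c1 ⊕ c2 = (M1 ⊕ K) ⊕ (M2 ⊕ K) = M1 ⊕ M2, so the key drops out. Then M2 = (M1 ⊕ M2) ⊕ M1 over the first 8 bytes.
byte 0: (a0 xor 75) xor 65 = d5 xor 65 = b0
byte 1: (e2 xor 8d) xor 72 = 6f xor 72 = 1d
byte 2: (17 xor f3) xor 72 = e4 xor 72 = 96
byte 3: (91 xor ad) xor 6f = 3c xor 6f = 53
byte 4: (e1 xor 4e) xor 72 = af xor 72 = dd
byte 5: (e6 xor 78) xor 20 = 9e xor 20 = be
byte 6: (e2 xor 37) xor 74 = d5 xor 74 = a1
byte 7: (0e xor 7d) xor 68 = 73 xor 68 = 1b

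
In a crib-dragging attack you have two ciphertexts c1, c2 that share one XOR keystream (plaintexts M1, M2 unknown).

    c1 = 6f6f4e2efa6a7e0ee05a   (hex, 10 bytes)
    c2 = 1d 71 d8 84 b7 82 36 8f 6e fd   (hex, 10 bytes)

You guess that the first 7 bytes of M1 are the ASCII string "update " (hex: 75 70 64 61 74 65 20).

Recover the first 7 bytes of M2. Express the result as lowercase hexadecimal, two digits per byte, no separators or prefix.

First, c1 ⊕ c2 = (M1 ⊕ K) ⊕ (M2 ⊕ K) = M1 ⊕ M2, so the key drops out. Then M2 = (M1 ⊕ M2) ⊕ M1 over the first 7 bytes.
byte 0: (6f ^ 1d) ^ 75 = 72 ^ 75 = 07
byte 1: (6f ^ 71) ^ 70 = 1e ^ 70 = 6e
byte 2: (4e ^ d8) ^ 64 = 96 ^ 64 = f2
byte 3: (2e ^ 84) ^ 61 = aa ^ 61 = cb
byte 4: (fa ^ b7) ^ 74 = 4d ^ 74 = 39
byte 5: (6a ^ 82) ^ 65 = e8 ^ 65 = 8d
byte 6: (7e ^ 36) ^ 20 = 48 ^ 20 = 68

076ef2cb398d68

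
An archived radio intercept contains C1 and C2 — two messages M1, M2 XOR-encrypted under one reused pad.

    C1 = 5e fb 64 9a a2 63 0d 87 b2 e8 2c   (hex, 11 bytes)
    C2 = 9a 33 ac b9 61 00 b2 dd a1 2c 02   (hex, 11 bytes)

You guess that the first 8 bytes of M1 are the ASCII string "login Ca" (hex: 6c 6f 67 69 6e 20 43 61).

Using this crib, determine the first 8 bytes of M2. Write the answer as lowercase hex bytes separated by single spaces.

First, C1 ⊕ C2 = (M1 ⊕ K) ⊕ (M2 ⊕ K) = M1 ⊕ M2, so the key drops out. Then M2 = (M1 ⊕ M2) ⊕ M1 over the first 8 bytes.
byte 0: (5e ⊕ 9a) ⊕ 6c = c4 ⊕ 6c = a8
byte 1: (fb ⊕ 33) ⊕ 6f = c8 ⊕ 6f = a7
byte 2: (64 ⊕ ac) ⊕ 67 = c8 ⊕ 67 = af
byte 3: (9a ⊕ b9) ⊕ 69 = 23 ⊕ 69 = 4a
byte 4: (a2 ⊕ 61) ⊕ 6e = c3 ⊕ 6e = ad
byte 5: (63 ⊕ 00) ⊕ 20 = 63 ⊕ 20 = 43
byte 6: (0d ⊕ b2) ⊕ 43 = bf ⊕ 43 = fc
byte 7: (87 ⊕ dd) ⊕ 61 = 5a ⊕ 61 = 3b

a8 a7 af 4a ad 43 fc 3b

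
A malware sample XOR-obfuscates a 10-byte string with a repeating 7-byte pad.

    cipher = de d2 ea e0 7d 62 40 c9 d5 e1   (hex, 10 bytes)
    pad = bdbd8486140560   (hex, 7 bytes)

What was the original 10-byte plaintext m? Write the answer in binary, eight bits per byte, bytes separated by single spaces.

01100011 01101111 01101110 01100110 01101001 01100111 00100000 01110100 01101000 01100101

The 7-byte key repeats, so the effective keystream is bd bd 84 86 14 05 60 bd bd 84.
byte 0: de xor bd = 63
byte 1: d2 xor bd = 6f
byte 2: ea xor 84 = 6e
byte 3: e0 xor 86 = 66
byte 4: 7d xor 14 = 69
byte 5: 62 xor 05 = 67
byte 6: 40 xor 60 = 20
byte 7: c9 xor bd = 74
byte 8: d5 xor bd = 68
byte 9: e1 xor 84 = 65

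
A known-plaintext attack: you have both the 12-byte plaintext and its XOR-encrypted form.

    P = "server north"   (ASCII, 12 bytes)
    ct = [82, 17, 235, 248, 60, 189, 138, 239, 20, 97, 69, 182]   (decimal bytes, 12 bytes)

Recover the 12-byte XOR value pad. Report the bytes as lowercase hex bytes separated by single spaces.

21 74 99 8e 59 cf aa 81 7b 13 31 de

Since ct = P ⊕ pad, XORing both sides with P gives pad = P ⊕ ct.
byte 0: 115 ^  82 =  33
byte 1: 101 ^  17 = 116
byte 2: 114 ^ 235 = 153
byte 3: 118 ^ 248 = 142
byte 4: 101 ^  60 =  89
byte 5: 114 ^ 189 = 207
byte 6:  32 ^ 138 = 170
byte 7: 110 ^ 239 = 129
byte 8: 111 ^  20 = 123
byte 9: 114 ^  97 =  19
byte 10: 116 ^  69 =  49
byte 11: 104 ^ 182 = 222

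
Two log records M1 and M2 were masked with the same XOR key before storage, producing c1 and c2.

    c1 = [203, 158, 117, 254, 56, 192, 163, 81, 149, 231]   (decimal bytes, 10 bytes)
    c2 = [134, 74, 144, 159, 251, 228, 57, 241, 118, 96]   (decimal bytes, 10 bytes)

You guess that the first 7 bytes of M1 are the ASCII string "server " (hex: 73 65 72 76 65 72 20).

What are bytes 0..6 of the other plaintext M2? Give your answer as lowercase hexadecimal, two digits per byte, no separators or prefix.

First, c1 ⊕ c2 = (M1 ⊕ K) ⊕ (M2 ⊕ K) = M1 ⊕ M2, so the key drops out. Then M2 = (M1 ⊕ M2) ⊕ M1 over the first 7 bytes.
byte 0: (cb ^ 86) ^ 73 = 4d ^ 73 = 3e
byte 1: (9e ^ 4a) ^ 65 = d4 ^ 65 = b1
byte 2: (75 ^ 90) ^ 72 = e5 ^ 72 = 97
byte 3: (fe ^ 9f) ^ 76 = 61 ^ 76 = 17
byte 4: (38 ^ fb) ^ 65 = c3 ^ 65 = a6
byte 5: (c0 ^ e4) ^ 72 = 24 ^ 72 = 56
byte 6: (a3 ^ 39) ^ 20 = 9a ^ 20 = ba

3eb19717a656ba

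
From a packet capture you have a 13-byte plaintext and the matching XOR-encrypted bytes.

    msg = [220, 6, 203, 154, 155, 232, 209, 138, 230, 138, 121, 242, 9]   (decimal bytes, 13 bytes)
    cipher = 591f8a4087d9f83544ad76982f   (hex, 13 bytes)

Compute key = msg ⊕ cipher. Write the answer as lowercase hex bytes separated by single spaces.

85 19 41 da 1c 31 29 bf a2 27 0f 6a 26

Since cipher = msg ⊕ key, XORing both sides with msg gives key = msg ⊕ cipher.
11011100 XOR 01011001 = 10000101
00000110 XOR 00011111 = 00011001
11001011 XOR 10001010 = 01000001
10011010 XOR 01000000 = 11011010
10011011 XOR 10000111 = 00011100
11101000 XOR 11011001 = 00110001
11010001 XOR 11111000 = 00101001
10001010 XOR 00110101 = 10111111
11100110 XOR 01000100 = 10100010
10001010 XOR 10101101 = 00100111
01111001 XOR 01110110 = 00001111
11110010 XOR 10011000 = 01101010
00001001 XOR 00101111 = 00100110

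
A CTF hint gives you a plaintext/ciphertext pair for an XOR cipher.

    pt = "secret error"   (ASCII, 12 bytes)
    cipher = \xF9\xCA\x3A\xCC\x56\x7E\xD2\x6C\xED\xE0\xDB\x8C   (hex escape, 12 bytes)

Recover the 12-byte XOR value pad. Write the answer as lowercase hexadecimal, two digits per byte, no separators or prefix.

8aaf59be330af2099f92b4fe

Since cipher = pt ⊕ pad, XORing both sides with pt gives pad = pt ⊕ cipher.
73 ^ f9 = 8a
65 ^ ca = af
63 ^ 3a = 59
72 ^ cc = be
65 ^ 56 = 33
74 ^ 7e = 0a
20 ^ d2 = f2
65 ^ 6c = 09
72 ^ ed = 9f
72 ^ e0 = 92
6f ^ db = b4
72 ^ 8c = fe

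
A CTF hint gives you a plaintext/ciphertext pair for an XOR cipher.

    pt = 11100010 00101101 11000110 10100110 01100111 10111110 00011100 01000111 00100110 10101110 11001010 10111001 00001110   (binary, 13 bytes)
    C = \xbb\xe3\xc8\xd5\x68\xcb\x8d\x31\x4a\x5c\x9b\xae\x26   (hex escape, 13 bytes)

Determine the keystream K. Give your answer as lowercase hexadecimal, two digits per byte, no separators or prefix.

Since C = pt ⊕ K, XORing both sides with pt gives K = pt ⊕ C.
byte 0: e2 ^ bb = 59
byte 1: 2d ^ e3 = ce
byte 2: c6 ^ c8 = 0e
byte 3: a6 ^ d5 = 73
byte 4: 67 ^ 68 = 0f
byte 5: be ^ cb = 75
byte 6: 1c ^ 8d = 91
byte 7: 47 ^ 31 = 76
byte 8: 26 ^ 4a = 6c
byte 9: ae ^ 5c = f2
byte 10: ca ^ 9b = 51
byte 11: b9 ^ ae = 17
byte 12: 0e ^ 26 = 28

59ce0e730f7591766cf2511728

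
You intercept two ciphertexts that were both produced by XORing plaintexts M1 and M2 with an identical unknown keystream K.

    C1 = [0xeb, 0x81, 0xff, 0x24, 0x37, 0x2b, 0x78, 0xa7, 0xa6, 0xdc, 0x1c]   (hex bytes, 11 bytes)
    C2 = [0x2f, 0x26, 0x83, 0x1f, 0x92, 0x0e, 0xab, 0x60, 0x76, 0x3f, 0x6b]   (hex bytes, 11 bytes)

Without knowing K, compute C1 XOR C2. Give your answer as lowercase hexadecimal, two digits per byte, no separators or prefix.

c4a77c3ba525d3c7d0e377

C1 ⊕ C2 = (M1 ⊕ K) ⊕ (M2 ⊕ K) = M1 ⊕ M2 — the shared key cancels under XOR.
eb xor 2f = c4
81 xor 26 = a7
ff xor 83 = 7c
24 xor 1f = 3b
37 xor 92 = a5
2b xor 0e = 25
78 xor ab = d3
a7 xor 60 = c7
a6 xor 76 = d0
dc xor 3f = e3
1c xor 6b = 77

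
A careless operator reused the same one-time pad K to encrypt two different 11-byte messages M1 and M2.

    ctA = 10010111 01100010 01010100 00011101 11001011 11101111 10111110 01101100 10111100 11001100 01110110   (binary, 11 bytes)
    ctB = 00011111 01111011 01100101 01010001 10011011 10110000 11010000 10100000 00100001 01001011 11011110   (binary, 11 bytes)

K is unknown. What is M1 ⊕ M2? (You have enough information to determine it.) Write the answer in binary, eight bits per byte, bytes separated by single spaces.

ctA ⊕ ctB = (M1 ⊕ K) ⊕ (M2 ⊕ K) = M1 ⊕ M2 — the shared key cancels under XOR.
97 ⊕ 1f = 88
62 ⊕ 7b = 19
54 ⊕ 65 = 31
1d ⊕ 51 = 4c
cb ⊕ 9b = 50
ef ⊕ b0 = 5f
be ⊕ d0 = 6e
6c ⊕ a0 = cc
bc ⊕ 21 = 9d
cc ⊕ 4b = 87
76 ⊕ de = a8

10001000 00011001 00110001 01001100 01010000 01011111 01101110 11001100 10011101 10000111 10101000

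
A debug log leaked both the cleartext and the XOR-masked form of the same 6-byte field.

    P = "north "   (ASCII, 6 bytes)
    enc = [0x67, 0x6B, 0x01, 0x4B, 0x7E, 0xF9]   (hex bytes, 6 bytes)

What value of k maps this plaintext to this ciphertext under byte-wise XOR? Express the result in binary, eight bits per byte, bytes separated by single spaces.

Since enc = P ⊕ k, XORing both sides with P gives k = P ⊕ enc.
110 xor 103 =   9
111 xor 107 =   4
114 xor   1 = 115
116 xor  75 =  63
104 xor 126 =  22
 32 xor 249 = 217

00001001 00000100 01110011 00111111 00010110 11011001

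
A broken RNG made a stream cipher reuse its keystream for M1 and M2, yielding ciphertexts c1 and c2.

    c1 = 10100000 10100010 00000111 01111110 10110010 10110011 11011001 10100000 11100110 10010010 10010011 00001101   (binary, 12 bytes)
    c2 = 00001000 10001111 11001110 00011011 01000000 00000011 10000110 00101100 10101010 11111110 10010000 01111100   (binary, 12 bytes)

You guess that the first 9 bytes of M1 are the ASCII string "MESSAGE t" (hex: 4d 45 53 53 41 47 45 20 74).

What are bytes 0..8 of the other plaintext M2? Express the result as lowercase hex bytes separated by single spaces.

e5 68 9a 36 b3 f7 1a ac 38

First, c1 ⊕ c2 = (M1 ⊕ K) ⊕ (M2 ⊕ K) = M1 ⊕ M2, so the key drops out. Then M2 = (M1 ⊕ M2) ⊕ M1 over the first 9 bytes.
byte 0: (a0 xor 08) xor 4d = a8 xor 4d = e5
byte 1: (a2 xor 8f) xor 45 = 2d xor 45 = 68
byte 2: (07 xor ce) xor 53 = c9 xor 53 = 9a
byte 3: (7e xor 1b) xor 53 = 65 xor 53 = 36
byte 4: (b2 xor 40) xor 41 = f2 xor 41 = b3
byte 5: (b3 xor 03) xor 47 = b0 xor 47 = f7
byte 6: (d9 xor 86) xor 45 = 5f xor 45 = 1a
byte 7: (a0 xor 2c) xor 20 = 8c xor 20 = ac
byte 8: (e6 xor aa) xor 74 = 4c xor 74 = 38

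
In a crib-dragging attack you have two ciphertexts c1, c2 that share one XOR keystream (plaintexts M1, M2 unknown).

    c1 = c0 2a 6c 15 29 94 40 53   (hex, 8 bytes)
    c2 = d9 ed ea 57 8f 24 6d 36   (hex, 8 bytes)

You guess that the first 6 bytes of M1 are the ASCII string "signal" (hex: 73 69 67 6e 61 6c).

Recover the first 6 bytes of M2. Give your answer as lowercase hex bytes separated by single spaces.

First, c1 ⊕ c2 = (M1 ⊕ K) ⊕ (M2 ⊕ K) = M1 ⊕ M2, so the key drops out. Then M2 = (M1 ⊕ M2) ⊕ M1 over the first 6 bytes.
byte 0: (c0 ^ d9) ^ 73 = 19 ^ 73 = 6a
byte 1: (2a ^ ed) ^ 69 = c7 ^ 69 = ae
byte 2: (6c ^ ea) ^ 67 = 86 ^ 67 = e1
byte 3: (15 ^ 57) ^ 6e = 42 ^ 6e = 2c
byte 4: (29 ^ 8f) ^ 61 = a6 ^ 61 = c7
byte 5: (94 ^ 24) ^ 6c = b0 ^ 6c = dc

6a ae e1 2c c7 dc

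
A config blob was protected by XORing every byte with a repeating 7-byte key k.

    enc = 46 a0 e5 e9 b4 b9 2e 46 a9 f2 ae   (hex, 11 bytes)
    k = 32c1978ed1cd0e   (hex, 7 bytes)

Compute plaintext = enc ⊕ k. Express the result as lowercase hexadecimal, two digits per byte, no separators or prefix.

7461726765742074686520

The 7-byte key repeats, so the effective keystream is 32 c1 97 8e d1 cd 0e 32 c1 97 8e.
byte 0: 46 xor 32 = 74
byte 1: a0 xor c1 = 61
byte 2: e5 xor 97 = 72
byte 3: e9 xor 8e = 67
byte 4: b4 xor d1 = 65
byte 5: b9 xor cd = 74
byte 6: 2e xor 0e = 20
byte 7: 46 xor 32 = 74
byte 8: a9 xor c1 = 68
byte 9: f2 xor 97 = 65
byte 10: ae xor 8e = 20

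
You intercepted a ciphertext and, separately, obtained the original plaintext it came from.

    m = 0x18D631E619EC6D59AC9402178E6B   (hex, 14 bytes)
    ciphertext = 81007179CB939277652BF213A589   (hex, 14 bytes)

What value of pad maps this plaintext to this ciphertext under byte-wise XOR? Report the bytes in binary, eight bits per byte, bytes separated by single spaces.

10011001 11010110 01000000 10011111 11010010 01111111 11111111 00101110 11001001 10111111 11110000 00000100 00101011 11100010

Since ciphertext = m ⊕ pad, XORing both sides with m gives pad = m ⊕ ciphertext.
byte 0: 00011000 xor 10000001 = 10011001
byte 1: 11010110 xor 00000000 = 11010110
byte 2: 00110001 xor 01110001 = 01000000
byte 3: 11100110 xor 01111001 = 10011111
byte 4: 00011001 xor 11001011 = 11010010
byte 5: 11101100 xor 10010011 = 01111111
byte 6: 01101101 xor 10010010 = 11111111
byte 7: 01011001 xor 01110111 = 00101110
byte 8: 10101100 xor 01100101 = 11001001
byte 9: 10010100 xor 00101011 = 10111111
byte 10: 00000010 xor 11110010 = 11110000
byte 11: 00010111 xor 00010011 = 00000100
byte 12: 10001110 xor 10100101 = 00101011
byte 13: 01101011 xor 10001001 = 11100010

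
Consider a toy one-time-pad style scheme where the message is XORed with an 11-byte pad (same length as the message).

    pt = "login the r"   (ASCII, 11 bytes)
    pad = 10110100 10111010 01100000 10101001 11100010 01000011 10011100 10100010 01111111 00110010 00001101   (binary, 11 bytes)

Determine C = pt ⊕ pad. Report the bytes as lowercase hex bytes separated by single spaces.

d8 d5 07 c0 8c 63 e8 ca 1a 12 7f

XOR is its own inverse, so applying the key byte-wise gives the result directly.
6c XOR b4 = d8
6f XOR ba = d5
67 XOR 60 = 07
69 XOR a9 = c0
6e XOR e2 = 8c
20 XOR 43 = 63
74 XOR 9c = e8
68 XOR a2 = ca
65 XOR 7f = 1a
20 XOR 32 = 12
72 XOR 0d = 7f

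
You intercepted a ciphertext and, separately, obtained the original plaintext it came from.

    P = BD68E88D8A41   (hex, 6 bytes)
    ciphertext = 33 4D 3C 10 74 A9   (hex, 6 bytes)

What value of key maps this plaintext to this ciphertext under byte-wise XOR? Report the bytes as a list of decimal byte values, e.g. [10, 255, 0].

[142, 37, 212, 157, 254, 232]

Since ciphertext = P ⊕ key, XORing both sides with P gives key = P ⊕ ciphertext.
byte 0: 10111101 XOR 00110011 = 10001110
byte 1: 01101000 XOR 01001101 = 00100101
byte 2: 11101000 XOR 00111100 = 11010100
byte 3: 10001101 XOR 00010000 = 10011101
byte 4: 10001010 XOR 01110100 = 11111110
byte 5: 01000001 XOR 10101001 = 11101000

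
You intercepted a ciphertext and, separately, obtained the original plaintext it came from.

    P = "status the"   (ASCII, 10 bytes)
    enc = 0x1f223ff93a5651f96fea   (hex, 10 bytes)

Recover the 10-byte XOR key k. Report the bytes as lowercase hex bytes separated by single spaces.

6c 56 5e 8d 4f 25 71 8d 07 8f

Since enc = P ⊕ k, XORing both sides with P gives k = P ⊕ enc.
byte 0: 73 ^ 1f = 6c
byte 1: 74 ^ 22 = 56
byte 2: 61 ^ 3f = 5e
byte 3: 74 ^ f9 = 8d
byte 4: 75 ^ 3a = 4f
byte 5: 73 ^ 56 = 25
byte 6: 20 ^ 51 = 71
byte 7: 74 ^ f9 = 8d
byte 8: 68 ^ 6f = 07
byte 9: 65 ^ ea = 8f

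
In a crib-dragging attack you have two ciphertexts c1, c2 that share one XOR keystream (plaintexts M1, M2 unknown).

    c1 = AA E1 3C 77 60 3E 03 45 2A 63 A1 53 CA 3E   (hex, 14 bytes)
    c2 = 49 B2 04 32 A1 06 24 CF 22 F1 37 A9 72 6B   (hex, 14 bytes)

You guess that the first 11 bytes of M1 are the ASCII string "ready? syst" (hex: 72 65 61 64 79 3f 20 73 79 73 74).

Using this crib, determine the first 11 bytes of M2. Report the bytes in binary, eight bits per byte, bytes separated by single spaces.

First, c1 ⊕ c2 = (M1 ⊕ K) ⊕ (M2 ⊕ K) = M1 ⊕ M2, so the key drops out. Then M2 = (M1 ⊕ M2) ⊕ M1 over the first 11 bytes.
byte 0: (aa ⊕ 49) ⊕ 72 = e3 ⊕ 72 = 91
byte 1: (e1 ⊕ b2) ⊕ 65 = 53 ⊕ 65 = 36
byte 2: (3c ⊕ 04) ⊕ 61 = 38 ⊕ 61 = 59
byte 3: (77 ⊕ 32) ⊕ 64 = 45 ⊕ 64 = 21
byte 4: (60 ⊕ a1) ⊕ 79 = c1 ⊕ 79 = b8
byte 5: (3e ⊕ 06) ⊕ 3f = 38 ⊕ 3f = 07
byte 6: (03 ⊕ 24) ⊕ 20 = 27 ⊕ 20 = 07
byte 7: (45 ⊕ cf) ⊕ 73 = 8a ⊕ 73 = f9
byte 8: (2a ⊕ 22) ⊕ 79 = 08 ⊕ 79 = 71
byte 9: (63 ⊕ f1) ⊕ 73 = 92 ⊕ 73 = e1
byte 10: (a1 ⊕ 37) ⊕ 74 = 96 ⊕ 74 = e2

10010001 00110110 01011001 00100001 10111000 00000111 00000111 11111001 01110001 11100001 11100010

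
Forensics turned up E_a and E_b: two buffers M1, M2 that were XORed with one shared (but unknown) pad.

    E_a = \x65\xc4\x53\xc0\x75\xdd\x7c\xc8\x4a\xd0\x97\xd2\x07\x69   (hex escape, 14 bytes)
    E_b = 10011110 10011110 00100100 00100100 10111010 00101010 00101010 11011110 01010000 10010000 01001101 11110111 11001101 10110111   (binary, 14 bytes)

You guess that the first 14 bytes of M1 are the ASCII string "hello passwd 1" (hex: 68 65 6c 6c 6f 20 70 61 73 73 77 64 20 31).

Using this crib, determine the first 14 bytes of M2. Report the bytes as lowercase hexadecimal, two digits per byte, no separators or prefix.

933f1b88a0d726776933ad41eaef

First, E_a ⊕ E_b = (M1 ⊕ K) ⊕ (M2 ⊕ K) = M1 ⊕ M2, so the key drops out. Then M2 = (M1 ⊕ M2) ⊕ M1 over the first 14 bytes.
byte 0: (65 XOR 9e) XOR 68 = fb XOR 68 = 93
byte 1: (c4 XOR 9e) XOR 65 = 5a XOR 65 = 3f
byte 2: (53 XOR 24) XOR 6c = 77 XOR 6c = 1b
byte 3: (c0 XOR 24) XOR 6c = e4 XOR 6c = 88
byte 4: (75 XOR ba) XOR 6f = cf XOR 6f = a0
byte 5: (dd XOR 2a) XOR 20 = f7 XOR 20 = d7
byte 6: (7c XOR 2a) XOR 70 = 56 XOR 70 = 26
byte 7: (c8 XOR de) XOR 61 = 16 XOR 61 = 77
byte 8: (4a XOR 50) XOR 73 = 1a XOR 73 = 69
byte 9: (d0 XOR 90) XOR 73 = 40 XOR 73 = 33
byte 10: (97 XOR 4d) XOR 77 = da XOR 77 = ad
byte 11: (d2 XOR f7) XOR 64 = 25 XOR 64 = 41
byte 12: (07 XOR cd) XOR 20 = ca XOR 20 = ea
byte 13: (69 XOR b7) XOR 31 = de XOR 31 = ef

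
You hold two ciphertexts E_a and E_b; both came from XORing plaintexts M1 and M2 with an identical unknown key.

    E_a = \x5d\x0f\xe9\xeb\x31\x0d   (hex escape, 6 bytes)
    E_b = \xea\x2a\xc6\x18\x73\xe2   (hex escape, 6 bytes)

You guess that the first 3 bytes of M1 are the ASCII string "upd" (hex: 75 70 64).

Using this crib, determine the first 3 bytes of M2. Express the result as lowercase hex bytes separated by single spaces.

c2 55 4b

First, E_a ⊕ E_b = (M1 ⊕ K) ⊕ (M2 ⊕ K) = M1 ⊕ M2, so the key drops out. Then M2 = (M1 ⊕ M2) ⊕ M1 over the first 3 bytes.
byte 0: (5d XOR ea) XOR 75 = b7 XOR 75 = c2
byte 1: (0f XOR 2a) XOR 70 = 25 XOR 70 = 55
byte 2: (e9 XOR c6) XOR 64 = 2f XOR 64 = 4b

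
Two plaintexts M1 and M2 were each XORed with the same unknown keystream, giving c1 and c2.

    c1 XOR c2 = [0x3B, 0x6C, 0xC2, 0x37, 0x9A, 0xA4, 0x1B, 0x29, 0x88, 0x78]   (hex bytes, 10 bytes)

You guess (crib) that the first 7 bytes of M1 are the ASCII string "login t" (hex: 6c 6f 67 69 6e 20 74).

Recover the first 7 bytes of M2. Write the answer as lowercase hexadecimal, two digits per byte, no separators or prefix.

Since c1 ⊕ c2 = M1 ⊕ M2, XORing with the guessed M1 bytes yields the corresponding M2 bytes: M2 = (c1 ⊕ c2) ⊕ M1.
3b xor 6c = 57
6c xor 6f = 03
c2 xor 67 = a5
37 xor 69 = 5e
9a xor 6e = f4
a4 xor 20 = 84
1b xor 74 = 6f

5703a55ef4846f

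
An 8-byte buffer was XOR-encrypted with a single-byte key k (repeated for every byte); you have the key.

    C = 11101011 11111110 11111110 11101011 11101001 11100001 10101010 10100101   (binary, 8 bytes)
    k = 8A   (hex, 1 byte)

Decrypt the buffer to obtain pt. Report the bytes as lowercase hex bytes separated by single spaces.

The 1-byte key repeats, so the effective keystream is 8a 8a 8a 8a 8a 8a 8a 8a.
byte 0: eb XOR 8a = 61
byte 1: fe XOR 8a = 74
byte 2: fe XOR 8a = 74
byte 3: eb XOR 8a = 61
byte 4: e9 XOR 8a = 63
byte 5: e1 XOR 8a = 6b
byte 6: aa XOR 8a = 20
byte 7: a5 XOR 8a = 2f

61 74 74 61 63 6b 20 2f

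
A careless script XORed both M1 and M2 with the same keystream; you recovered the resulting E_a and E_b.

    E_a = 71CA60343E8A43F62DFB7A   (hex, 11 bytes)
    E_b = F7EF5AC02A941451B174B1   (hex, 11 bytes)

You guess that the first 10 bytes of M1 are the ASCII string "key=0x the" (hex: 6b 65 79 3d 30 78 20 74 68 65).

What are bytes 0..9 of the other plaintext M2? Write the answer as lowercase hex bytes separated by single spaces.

ed 40 43 c9 24 66 77 d3 f4 ea

First, E_a ⊕ E_b = (M1 ⊕ K) ⊕ (M2 ⊕ K) = M1 ⊕ M2, so the key drops out. Then M2 = (M1 ⊕ M2) ⊕ M1 over the first 10 bytes.
byte 0: (71 xor f7) xor 6b = 86 xor 6b = ed
byte 1: (ca xor ef) xor 65 = 25 xor 65 = 40
byte 2: (60 xor 5a) xor 79 = 3a xor 79 = 43
byte 3: (34 xor c0) xor 3d = f4 xor 3d = c9
byte 4: (3e xor 2a) xor 30 = 14 xor 30 = 24
byte 5: (8a xor 94) xor 78 = 1e xor 78 = 66
byte 6: (43 xor 14) xor 20 = 57 xor 20 = 77
byte 7: (f6 xor 51) xor 74 = a7 xor 74 = d3
byte 8: (2d xor b1) xor 68 = 9c xor 68 = f4
byte 9: (fb xor 74) xor 65 = 8f xor 65 = ea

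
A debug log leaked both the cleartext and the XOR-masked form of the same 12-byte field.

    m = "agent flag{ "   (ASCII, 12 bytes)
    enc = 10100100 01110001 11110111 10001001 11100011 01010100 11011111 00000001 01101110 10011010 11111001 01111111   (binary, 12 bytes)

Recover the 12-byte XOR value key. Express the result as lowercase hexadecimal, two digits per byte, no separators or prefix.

Since enc = m ⊕ key, XORing both sides with m gives key = m ⊕ enc.
byte 0: 01100001 xor 10100100 = 11000101
byte 1: 01100111 xor 01110001 = 00010110
byte 2: 01100101 xor 11110111 = 10010010
byte 3: 01101110 xor 10001001 = 11100111
byte 4: 01110100 xor 11100011 = 10010111
byte 5: 00100000 xor 01010100 = 01110100
byte 6: 01100110 xor 11011111 = 10111001
byte 7: 01101100 xor 00000001 = 01101101
byte 8: 01100001 xor 01101110 = 00001111
byte 9: 01100111 xor 10011010 = 11111101
byte 10: 01111011 xor 11111001 = 10000010
byte 11: 00100000 xor 01111111 = 01011111

c51692e79774b96d0ffd825f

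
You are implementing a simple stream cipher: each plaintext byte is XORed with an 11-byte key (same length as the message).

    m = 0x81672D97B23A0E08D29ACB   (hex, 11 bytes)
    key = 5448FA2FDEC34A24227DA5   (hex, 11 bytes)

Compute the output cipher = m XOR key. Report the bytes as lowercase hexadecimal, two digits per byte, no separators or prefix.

d52fd7b86cf9442cf0e76e

XOR is its own inverse, so applying the key byte-wise gives the result directly.
129 ⊕  84 = 213
103 ⊕  72 =  47
 45 ⊕ 250 = 215
151 ⊕  47 = 184
178 ⊕ 222 = 108
 58 ⊕ 195 = 249
 14 ⊕  74 =  68
  8 ⊕  36 =  44
210 ⊕  34 = 240
154 ⊕ 125 = 231
203 ⊕ 165 = 110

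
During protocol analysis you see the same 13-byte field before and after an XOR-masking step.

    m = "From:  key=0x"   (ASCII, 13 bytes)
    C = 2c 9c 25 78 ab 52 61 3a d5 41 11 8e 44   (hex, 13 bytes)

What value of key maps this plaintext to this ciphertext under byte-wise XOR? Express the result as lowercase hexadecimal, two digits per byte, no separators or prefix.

Since C = m ⊕ key, XORing both sides with m gives key = m ⊕ C.
46 xor 2c = 6a
72 xor 9c = ee
6f xor 25 = 4a
6d xor 78 = 15
3a xor ab = 91
20 xor 52 = 72
20 xor 61 = 41
6b xor 3a = 51
65 xor d5 = b0
79 xor 41 = 38
3d xor 11 = 2c
30 xor 8e = be
78 xor 44 = 3c

6aee4a1591724151b0382cbe3c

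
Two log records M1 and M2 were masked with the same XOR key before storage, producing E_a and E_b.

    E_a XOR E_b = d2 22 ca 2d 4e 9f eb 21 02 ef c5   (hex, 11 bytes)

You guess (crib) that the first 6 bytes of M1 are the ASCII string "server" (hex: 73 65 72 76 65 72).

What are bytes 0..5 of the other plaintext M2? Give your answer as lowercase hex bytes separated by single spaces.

a1 47 b8 5b 2b ed

Since E_a ⊕ E_b = M1 ⊕ M2, XORing with the guessed M1 bytes yields the corresponding M2 bytes: M2 = (E_a ⊕ E_b) ⊕ M1.
byte 0: d2 ^ 73 = a1
byte 1: 22 ^ 65 = 47
byte 2: ca ^ 72 = b8
byte 3: 2d ^ 76 = 5b
byte 4: 4e ^ 65 = 2b
byte 5: 9f ^ 72 = ed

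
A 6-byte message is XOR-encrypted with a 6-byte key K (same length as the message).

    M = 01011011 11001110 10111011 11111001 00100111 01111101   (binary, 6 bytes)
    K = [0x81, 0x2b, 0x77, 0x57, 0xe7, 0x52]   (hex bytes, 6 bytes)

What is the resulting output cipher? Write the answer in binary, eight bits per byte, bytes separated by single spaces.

11011010 11100101 11001100 10101110 11000000 00101111

byte 0: 5b ^ 81 = da
byte 1: ce ^ 2b = e5
byte 2: bb ^ 77 = cc
byte 3: f9 ^ 57 = ae
byte 4: 27 ^ e7 = c0
byte 5: 7d ^ 52 = 2f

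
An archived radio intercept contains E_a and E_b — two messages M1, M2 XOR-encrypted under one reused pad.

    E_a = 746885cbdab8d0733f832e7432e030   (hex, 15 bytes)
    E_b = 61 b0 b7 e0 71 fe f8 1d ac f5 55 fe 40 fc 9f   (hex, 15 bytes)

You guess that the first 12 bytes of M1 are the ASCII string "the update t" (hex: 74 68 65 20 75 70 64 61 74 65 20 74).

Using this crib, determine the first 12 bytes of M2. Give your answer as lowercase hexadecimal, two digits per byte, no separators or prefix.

First, E_a ⊕ E_b = (M1 ⊕ K) ⊕ (M2 ⊕ K) = M1 ⊕ M2, so the key drops out. Then M2 = (M1 ⊕ M2) ⊕ M1 over the first 12 bytes.
byte 0: (74 ^ 61) ^ 74 = 15 ^ 74 = 61
byte 1: (68 ^ b0) ^ 68 = d8 ^ 68 = b0
byte 2: (85 ^ b7) ^ 65 = 32 ^ 65 = 57
byte 3: (cb ^ e0) ^ 20 = 2b ^ 20 = 0b
byte 4: (da ^ 71) ^ 75 = ab ^ 75 = de
byte 5: (b8 ^ fe) ^ 70 = 46 ^ 70 = 36
byte 6: (d0 ^ f8) ^ 64 = 28 ^ 64 = 4c
byte 7: (73 ^ 1d) ^ 61 = 6e ^ 61 = 0f
byte 8: (3f ^ ac) ^ 74 = 93 ^ 74 = e7
byte 9: (83 ^ f5) ^ 65 = 76 ^ 65 = 13
byte 10: (2e ^ 55) ^ 20 = 7b ^ 20 = 5b
byte 11: (74 ^ fe) ^ 74 = 8a ^ 74 = fe

61b0570bde364c0fe7135bfe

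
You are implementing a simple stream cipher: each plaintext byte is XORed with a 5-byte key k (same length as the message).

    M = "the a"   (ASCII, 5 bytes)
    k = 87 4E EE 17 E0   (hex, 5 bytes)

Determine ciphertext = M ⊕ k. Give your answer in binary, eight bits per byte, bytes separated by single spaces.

11110011 00100110 10001011 00110111 10000001

01110100 ⊕ 10000111 = 11110011
01101000 ⊕ 01001110 = 00100110
01100101 ⊕ 11101110 = 10001011
00100000 ⊕ 00010111 = 00110111
01100001 ⊕ 11100000 = 10000001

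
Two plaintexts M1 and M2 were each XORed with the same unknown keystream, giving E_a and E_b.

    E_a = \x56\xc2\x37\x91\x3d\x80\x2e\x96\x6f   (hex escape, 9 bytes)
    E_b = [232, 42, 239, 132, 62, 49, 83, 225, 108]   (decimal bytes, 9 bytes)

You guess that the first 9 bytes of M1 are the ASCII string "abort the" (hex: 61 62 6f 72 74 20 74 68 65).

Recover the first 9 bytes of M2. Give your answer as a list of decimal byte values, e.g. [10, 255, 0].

First, E_a ⊕ E_b = (M1 ⊕ K) ⊕ (M2 ⊕ K) = M1 ⊕ M2, so the key drops out. Then M2 = (M1 ⊕ M2) ⊕ M1 over the first 9 bytes.
byte 0: (56 xor e8) xor 61 = be xor 61 = df
byte 1: (c2 xor 2a) xor 62 = e8 xor 62 = 8a
byte 2: (37 xor ef) xor 6f = d8 xor 6f = b7
byte 3: (91 xor 84) xor 72 = 15 xor 72 = 67
byte 4: (3d xor 3e) xor 74 = 03 xor 74 = 77
byte 5: (80 xor 31) xor 20 = b1 xor 20 = 91
byte 6: (2e xor 53) xor 74 = 7d xor 74 = 09
byte 7: (96 xor e1) xor 68 = 77 xor 68 = 1f
byte 8: (6f xor 6c) xor 65 = 03 xor 65 = 66

[223, 138, 183, 103, 119, 145, 9, 31, 102]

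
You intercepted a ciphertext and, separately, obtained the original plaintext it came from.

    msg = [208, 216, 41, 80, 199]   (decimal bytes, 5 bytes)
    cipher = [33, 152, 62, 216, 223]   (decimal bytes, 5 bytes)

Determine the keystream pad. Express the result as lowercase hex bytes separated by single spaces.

f1 40 17 88 18

Since cipher = msg ⊕ pad, XORing both sides with msg gives pad = msg ⊕ cipher.
byte 0: 11010000 xor 00100001 = 11110001
byte 1: 11011000 xor 10011000 = 01000000
byte 2: 00101001 xor 00111110 = 00010111
byte 3: 01010000 xor 11011000 = 10001000
byte 4: 11000111 xor 11011111 = 00011000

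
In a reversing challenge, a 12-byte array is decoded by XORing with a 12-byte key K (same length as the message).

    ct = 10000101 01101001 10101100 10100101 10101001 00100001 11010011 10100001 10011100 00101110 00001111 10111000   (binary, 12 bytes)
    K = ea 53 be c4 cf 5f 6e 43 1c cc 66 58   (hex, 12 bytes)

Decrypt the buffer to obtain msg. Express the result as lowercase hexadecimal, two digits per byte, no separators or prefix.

6f3a1261667ebde280e269e0

byte 0: 10000101 ⊕ 11101010 = 01101111
byte 1: 01101001 ⊕ 01010011 = 00111010
byte 2: 10101100 ⊕ 10111110 = 00010010
byte 3: 10100101 ⊕ 11000100 = 01100001
byte 4: 10101001 ⊕ 11001111 = 01100110
byte 5: 00100001 ⊕ 01011111 = 01111110
byte 6: 11010011 ⊕ 01101110 = 10111101
byte 7: 10100001 ⊕ 01000011 = 11100010
byte 8: 10011100 ⊕ 00011100 = 10000000
byte 9: 00101110 ⊕ 11001100 = 11100010
byte 10: 00001111 ⊕ 01100110 = 01101001
byte 11: 10111000 ⊕ 01011000 = 11100000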